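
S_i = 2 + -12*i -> [2, -10, -22, -34, -46]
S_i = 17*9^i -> [17, 153, 1377, 12393, 111537]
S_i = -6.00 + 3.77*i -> [-6.0, -2.23, 1.54, 5.31, 9.08]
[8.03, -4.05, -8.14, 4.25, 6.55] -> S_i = Random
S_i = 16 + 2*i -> [16, 18, 20, 22, 24]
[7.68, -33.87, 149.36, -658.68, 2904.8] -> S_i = 7.68*(-4.41)^i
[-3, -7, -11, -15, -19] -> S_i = -3 + -4*i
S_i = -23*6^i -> [-23, -138, -828, -4968, -29808]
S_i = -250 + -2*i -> [-250, -252, -254, -256, -258]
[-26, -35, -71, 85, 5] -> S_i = Random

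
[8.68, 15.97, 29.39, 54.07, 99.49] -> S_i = 8.68*1.84^i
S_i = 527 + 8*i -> [527, 535, 543, 551, 559]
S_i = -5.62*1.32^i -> [-5.62, -7.42, -9.79, -12.93, -17.06]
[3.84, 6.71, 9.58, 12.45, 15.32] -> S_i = 3.84 + 2.87*i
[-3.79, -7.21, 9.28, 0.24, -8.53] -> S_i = Random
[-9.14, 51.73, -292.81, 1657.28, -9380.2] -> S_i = -9.14*(-5.66)^i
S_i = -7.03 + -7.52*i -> [-7.03, -14.55, -22.07, -29.59, -37.11]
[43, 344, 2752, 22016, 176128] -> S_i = 43*8^i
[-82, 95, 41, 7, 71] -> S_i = Random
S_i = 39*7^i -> [39, 273, 1911, 13377, 93639]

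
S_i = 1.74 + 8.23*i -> [1.74, 9.97, 18.2, 26.43, 34.66]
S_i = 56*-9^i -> [56, -504, 4536, -40824, 367416]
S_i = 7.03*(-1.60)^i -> [7.03, -11.25, 18.0, -28.79, 46.07]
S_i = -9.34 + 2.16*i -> [-9.34, -7.18, -5.02, -2.86, -0.7]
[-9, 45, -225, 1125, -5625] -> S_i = -9*-5^i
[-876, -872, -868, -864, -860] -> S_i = -876 + 4*i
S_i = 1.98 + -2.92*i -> [1.98, -0.94, -3.86, -6.78, -9.7]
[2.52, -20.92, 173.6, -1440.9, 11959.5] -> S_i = 2.52*(-8.30)^i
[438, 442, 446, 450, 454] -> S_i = 438 + 4*i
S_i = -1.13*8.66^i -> [-1.13, -9.79, -84.75, -733.89, -6355.5]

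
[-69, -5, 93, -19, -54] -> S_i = Random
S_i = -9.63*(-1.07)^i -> [-9.63, 10.3, -11.03, 11.8, -12.62]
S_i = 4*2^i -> [4, 8, 16, 32, 64]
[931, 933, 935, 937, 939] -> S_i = 931 + 2*i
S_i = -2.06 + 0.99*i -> [-2.06, -1.07, -0.08, 0.91, 1.9]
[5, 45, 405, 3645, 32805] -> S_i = 5*9^i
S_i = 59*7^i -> [59, 413, 2891, 20237, 141659]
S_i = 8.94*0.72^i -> [8.94, 6.44, 4.63, 3.34, 2.4]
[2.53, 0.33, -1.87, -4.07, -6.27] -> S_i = 2.53 + -2.20*i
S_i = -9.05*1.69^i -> [-9.05, -15.29, -25.85, -43.68, -73.82]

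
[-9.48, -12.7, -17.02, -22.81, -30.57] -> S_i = -9.48*1.34^i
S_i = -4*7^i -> [-4, -28, -196, -1372, -9604]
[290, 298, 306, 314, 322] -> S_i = 290 + 8*i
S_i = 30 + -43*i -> [30, -13, -56, -99, -142]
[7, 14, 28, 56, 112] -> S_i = 7*2^i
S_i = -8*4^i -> [-8, -32, -128, -512, -2048]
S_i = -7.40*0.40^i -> [-7.4, -2.96, -1.18, -0.47, -0.19]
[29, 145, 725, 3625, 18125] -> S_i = 29*5^i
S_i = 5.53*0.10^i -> [5.53, 0.55, 0.06, 0.01, 0.0]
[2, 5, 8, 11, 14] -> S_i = 2 + 3*i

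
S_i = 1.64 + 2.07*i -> [1.64, 3.71, 5.78, 7.85, 9.92]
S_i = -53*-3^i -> [-53, 159, -477, 1431, -4293]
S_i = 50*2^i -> [50, 100, 200, 400, 800]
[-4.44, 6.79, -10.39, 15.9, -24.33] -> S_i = -4.44*(-1.53)^i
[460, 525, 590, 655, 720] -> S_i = 460 + 65*i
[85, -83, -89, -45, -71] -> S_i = Random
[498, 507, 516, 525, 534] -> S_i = 498 + 9*i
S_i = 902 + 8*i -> [902, 910, 918, 926, 934]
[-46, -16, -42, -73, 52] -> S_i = Random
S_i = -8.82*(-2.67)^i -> [-8.82, 23.55, -62.88, 167.88, -448.24]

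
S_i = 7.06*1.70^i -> [7.06, 12.0, 20.4, 34.69, 58.97]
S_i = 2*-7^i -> [2, -14, 98, -686, 4802]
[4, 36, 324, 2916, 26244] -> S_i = 4*9^i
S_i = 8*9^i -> [8, 72, 648, 5832, 52488]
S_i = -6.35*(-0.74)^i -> [-6.35, 4.7, -3.48, 2.57, -1.9]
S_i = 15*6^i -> [15, 90, 540, 3240, 19440]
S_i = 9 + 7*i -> [9, 16, 23, 30, 37]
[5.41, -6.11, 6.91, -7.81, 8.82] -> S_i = 5.41*(-1.13)^i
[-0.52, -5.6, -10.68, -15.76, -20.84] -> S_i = -0.52 + -5.08*i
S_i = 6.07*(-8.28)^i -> [6.07, -50.26, 416.15, -3445.72, 28530.54]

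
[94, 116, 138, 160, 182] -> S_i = 94 + 22*i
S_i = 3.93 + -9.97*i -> [3.93, -6.04, -16.01, -25.98, -35.95]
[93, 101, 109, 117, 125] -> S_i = 93 + 8*i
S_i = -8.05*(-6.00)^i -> [-8.05, 48.3, -289.8, 1738.8, -10432.8]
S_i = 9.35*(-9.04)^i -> [9.35, -84.52, 764.1, -6907.44, 62443.23]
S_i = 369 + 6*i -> [369, 375, 381, 387, 393]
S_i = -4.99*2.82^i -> [-4.99, -14.07, -39.68, -111.9, -315.57]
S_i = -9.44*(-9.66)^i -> [-9.44, 91.19, -880.9, 8509.49, -82201.64]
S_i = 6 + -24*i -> [6, -18, -42, -66, -90]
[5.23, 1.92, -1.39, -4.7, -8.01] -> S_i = 5.23 + -3.31*i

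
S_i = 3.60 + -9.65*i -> [3.6, -6.05, -15.7, -25.35, -35.0]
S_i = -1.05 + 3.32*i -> [-1.05, 2.27, 5.59, 8.91, 12.23]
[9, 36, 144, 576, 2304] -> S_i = 9*4^i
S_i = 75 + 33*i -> [75, 108, 141, 174, 207]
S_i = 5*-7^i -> [5, -35, 245, -1715, 12005]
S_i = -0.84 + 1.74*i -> [-0.84, 0.9, 2.64, 4.38, 6.12]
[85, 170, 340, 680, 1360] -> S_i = 85*2^i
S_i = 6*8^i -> [6, 48, 384, 3072, 24576]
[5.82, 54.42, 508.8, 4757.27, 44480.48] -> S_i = 5.82*9.35^i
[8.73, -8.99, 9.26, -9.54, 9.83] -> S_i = 8.73*(-1.03)^i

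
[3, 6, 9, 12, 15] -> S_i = 3 + 3*i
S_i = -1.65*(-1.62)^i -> [-1.65, 2.67, -4.33, 7.02, -11.36]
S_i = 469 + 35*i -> [469, 504, 539, 574, 609]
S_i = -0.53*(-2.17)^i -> [-0.53, 1.15, -2.5, 5.42, -11.75]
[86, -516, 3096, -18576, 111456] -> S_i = 86*-6^i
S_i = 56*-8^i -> [56, -448, 3584, -28672, 229376]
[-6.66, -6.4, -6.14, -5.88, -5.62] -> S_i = -6.66 + 0.26*i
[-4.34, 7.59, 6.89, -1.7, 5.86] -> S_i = Random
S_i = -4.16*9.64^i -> [-4.16, -40.1, -386.59, -3726.7, -35925.39]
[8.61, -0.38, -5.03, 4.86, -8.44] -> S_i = Random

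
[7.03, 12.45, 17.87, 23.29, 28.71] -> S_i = 7.03 + 5.42*i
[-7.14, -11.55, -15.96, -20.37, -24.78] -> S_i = -7.14 + -4.41*i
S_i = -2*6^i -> [-2, -12, -72, -432, -2592]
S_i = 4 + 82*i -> [4, 86, 168, 250, 332]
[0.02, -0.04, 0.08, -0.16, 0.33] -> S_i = 0.02*(-2.01)^i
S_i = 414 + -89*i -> [414, 325, 236, 147, 58]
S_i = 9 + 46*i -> [9, 55, 101, 147, 193]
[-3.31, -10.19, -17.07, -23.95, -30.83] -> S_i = -3.31 + -6.88*i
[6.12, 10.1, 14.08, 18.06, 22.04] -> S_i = 6.12 + 3.98*i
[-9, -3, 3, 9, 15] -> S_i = -9 + 6*i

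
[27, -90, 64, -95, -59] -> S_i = Random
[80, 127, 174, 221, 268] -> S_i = 80 + 47*i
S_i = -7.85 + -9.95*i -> [-7.85, -17.8, -27.75, -37.7, -47.65]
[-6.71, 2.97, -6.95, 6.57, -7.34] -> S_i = Random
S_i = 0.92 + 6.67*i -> [0.92, 7.59, 14.26, 20.93, 27.6]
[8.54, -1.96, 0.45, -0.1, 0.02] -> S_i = 8.54*(-0.23)^i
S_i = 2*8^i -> [2, 16, 128, 1024, 8192]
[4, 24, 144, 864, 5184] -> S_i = 4*6^i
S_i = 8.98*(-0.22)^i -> [8.98, -1.98, 0.43, -0.1, 0.02]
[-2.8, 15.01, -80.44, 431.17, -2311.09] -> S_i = -2.80*(-5.36)^i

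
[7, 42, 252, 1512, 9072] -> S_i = 7*6^i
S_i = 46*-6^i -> [46, -276, 1656, -9936, 59616]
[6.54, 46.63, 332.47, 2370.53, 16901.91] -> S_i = 6.54*7.13^i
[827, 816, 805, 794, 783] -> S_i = 827 + -11*i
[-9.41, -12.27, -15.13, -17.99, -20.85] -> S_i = -9.41 + -2.86*i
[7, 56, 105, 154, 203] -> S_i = 7 + 49*i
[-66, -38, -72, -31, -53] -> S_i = Random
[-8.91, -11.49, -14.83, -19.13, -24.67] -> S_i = -8.91*1.29^i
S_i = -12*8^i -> [-12, -96, -768, -6144, -49152]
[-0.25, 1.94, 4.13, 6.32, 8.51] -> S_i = -0.25 + 2.19*i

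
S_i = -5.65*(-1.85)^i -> [-5.65, 10.45, -19.34, 35.77, -66.18]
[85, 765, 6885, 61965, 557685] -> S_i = 85*9^i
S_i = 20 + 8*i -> [20, 28, 36, 44, 52]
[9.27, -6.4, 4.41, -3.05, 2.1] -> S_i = 9.27*(-0.69)^i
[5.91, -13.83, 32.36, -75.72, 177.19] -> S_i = 5.91*(-2.34)^i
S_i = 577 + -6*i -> [577, 571, 565, 559, 553]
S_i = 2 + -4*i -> [2, -2, -6, -10, -14]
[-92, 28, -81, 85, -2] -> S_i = Random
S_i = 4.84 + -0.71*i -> [4.84, 4.13, 3.42, 2.71, 2.0]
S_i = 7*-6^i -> [7, -42, 252, -1512, 9072]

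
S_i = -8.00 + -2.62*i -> [-8.0, -10.62, -13.24, -15.86, -18.48]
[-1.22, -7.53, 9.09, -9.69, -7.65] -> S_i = Random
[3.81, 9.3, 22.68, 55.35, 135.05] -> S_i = 3.81*2.44^i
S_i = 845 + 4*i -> [845, 849, 853, 857, 861]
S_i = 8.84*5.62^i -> [8.84, 49.68, 279.21, 1569.14, 8818.56]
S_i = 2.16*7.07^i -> [2.16, 15.27, 107.97, 763.33, 5396.74]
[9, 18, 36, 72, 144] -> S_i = 9*2^i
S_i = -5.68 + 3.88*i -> [-5.68, -1.8, 2.08, 5.96, 9.84]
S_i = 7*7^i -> [7, 49, 343, 2401, 16807]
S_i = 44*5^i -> [44, 220, 1100, 5500, 27500]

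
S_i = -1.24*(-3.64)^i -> [-1.24, 4.51, -16.43, 59.8, -217.68]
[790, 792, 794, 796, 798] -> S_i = 790 + 2*i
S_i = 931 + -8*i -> [931, 923, 915, 907, 899]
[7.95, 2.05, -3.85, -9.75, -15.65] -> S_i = 7.95 + -5.90*i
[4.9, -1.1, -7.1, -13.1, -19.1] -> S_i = 4.90 + -6.00*i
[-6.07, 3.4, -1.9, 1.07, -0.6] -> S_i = -6.07*(-0.56)^i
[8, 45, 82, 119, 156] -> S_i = 8 + 37*i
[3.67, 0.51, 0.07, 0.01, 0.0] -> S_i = 3.67*0.14^i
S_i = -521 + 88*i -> [-521, -433, -345, -257, -169]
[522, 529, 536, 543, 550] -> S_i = 522 + 7*i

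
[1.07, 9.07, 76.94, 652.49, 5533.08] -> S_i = 1.07*8.48^i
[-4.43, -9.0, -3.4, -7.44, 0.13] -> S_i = Random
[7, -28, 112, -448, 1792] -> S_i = 7*-4^i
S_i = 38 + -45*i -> [38, -7, -52, -97, -142]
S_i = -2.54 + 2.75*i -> [-2.54, 0.21, 2.96, 5.71, 8.46]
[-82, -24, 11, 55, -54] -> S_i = Random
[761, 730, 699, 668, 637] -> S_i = 761 + -31*i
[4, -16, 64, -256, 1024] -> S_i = 4*-4^i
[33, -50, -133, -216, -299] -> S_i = 33 + -83*i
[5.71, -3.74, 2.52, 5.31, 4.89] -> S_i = Random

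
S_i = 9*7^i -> [9, 63, 441, 3087, 21609]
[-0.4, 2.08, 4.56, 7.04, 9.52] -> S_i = -0.40 + 2.48*i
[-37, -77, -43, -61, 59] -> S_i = Random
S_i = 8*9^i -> [8, 72, 648, 5832, 52488]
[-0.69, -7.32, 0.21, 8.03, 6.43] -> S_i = Random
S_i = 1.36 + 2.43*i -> [1.36, 3.79, 6.22, 8.65, 11.08]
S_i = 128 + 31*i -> [128, 159, 190, 221, 252]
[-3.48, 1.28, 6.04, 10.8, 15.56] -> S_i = -3.48 + 4.76*i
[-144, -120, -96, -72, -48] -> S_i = -144 + 24*i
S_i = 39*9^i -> [39, 351, 3159, 28431, 255879]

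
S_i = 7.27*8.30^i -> [7.27, 60.34, 500.83, 4156.89, 34502.2]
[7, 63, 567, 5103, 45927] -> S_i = 7*9^i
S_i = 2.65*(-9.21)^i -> [2.65, -24.41, 224.78, -2070.26, 19067.09]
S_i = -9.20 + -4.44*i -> [-9.2, -13.64, -18.08, -22.52, -26.96]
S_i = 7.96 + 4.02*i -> [7.96, 11.98, 16.0, 20.02, 24.04]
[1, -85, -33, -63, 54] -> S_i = Random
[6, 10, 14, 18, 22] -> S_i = 6 + 4*i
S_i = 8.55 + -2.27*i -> [8.55, 6.28, 4.01, 1.74, -0.53]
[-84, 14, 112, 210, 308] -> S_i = -84 + 98*i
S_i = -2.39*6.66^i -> [-2.39, -15.92, -106.01, -706.03, -4702.13]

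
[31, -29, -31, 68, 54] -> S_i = Random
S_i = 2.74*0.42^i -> [2.74, 1.15, 0.48, 0.2, 0.09]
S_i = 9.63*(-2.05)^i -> [9.63, -19.74, 40.47, -82.96, 170.08]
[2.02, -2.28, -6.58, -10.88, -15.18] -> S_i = 2.02 + -4.30*i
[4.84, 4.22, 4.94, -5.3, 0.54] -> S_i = Random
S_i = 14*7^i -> [14, 98, 686, 4802, 33614]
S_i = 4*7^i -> [4, 28, 196, 1372, 9604]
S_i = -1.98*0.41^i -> [-1.98, -0.81, -0.33, -0.14, -0.06]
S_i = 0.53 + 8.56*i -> [0.53, 9.09, 17.65, 26.21, 34.77]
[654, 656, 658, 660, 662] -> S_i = 654 + 2*i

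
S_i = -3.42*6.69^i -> [-3.42, -22.88, -153.07, -1024.01, -6850.63]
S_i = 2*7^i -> [2, 14, 98, 686, 4802]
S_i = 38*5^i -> [38, 190, 950, 4750, 23750]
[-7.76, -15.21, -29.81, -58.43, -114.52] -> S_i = -7.76*1.96^i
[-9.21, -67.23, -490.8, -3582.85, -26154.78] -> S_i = -9.21*7.30^i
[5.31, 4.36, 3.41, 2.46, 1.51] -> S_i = 5.31 + -0.95*i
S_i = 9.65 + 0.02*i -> [9.65, 9.67, 9.69, 9.71, 9.73]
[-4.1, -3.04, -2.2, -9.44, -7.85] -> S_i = Random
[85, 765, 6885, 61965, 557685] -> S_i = 85*9^i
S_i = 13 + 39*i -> [13, 52, 91, 130, 169]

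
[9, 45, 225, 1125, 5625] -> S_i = 9*5^i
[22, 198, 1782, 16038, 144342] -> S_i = 22*9^i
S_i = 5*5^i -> [5, 25, 125, 625, 3125]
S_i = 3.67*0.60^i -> [3.67, 2.2, 1.32, 0.79, 0.48]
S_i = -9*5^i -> [-9, -45, -225, -1125, -5625]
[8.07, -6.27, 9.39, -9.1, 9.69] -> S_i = Random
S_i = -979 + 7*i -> [-979, -972, -965, -958, -951]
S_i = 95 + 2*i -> [95, 97, 99, 101, 103]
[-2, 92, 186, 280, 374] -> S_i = -2 + 94*i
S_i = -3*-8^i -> [-3, 24, -192, 1536, -12288]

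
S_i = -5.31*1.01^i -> [-5.31, -5.36, -5.42, -5.47, -5.53]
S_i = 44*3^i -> [44, 132, 396, 1188, 3564]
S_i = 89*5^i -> [89, 445, 2225, 11125, 55625]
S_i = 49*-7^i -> [49, -343, 2401, -16807, 117649]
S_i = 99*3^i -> [99, 297, 891, 2673, 8019]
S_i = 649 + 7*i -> [649, 656, 663, 670, 677]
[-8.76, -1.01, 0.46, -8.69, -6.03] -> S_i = Random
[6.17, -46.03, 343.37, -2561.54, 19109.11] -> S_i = 6.17*(-7.46)^i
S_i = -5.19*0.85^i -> [-5.19, -4.41, -3.75, -3.19, -2.71]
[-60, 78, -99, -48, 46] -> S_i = Random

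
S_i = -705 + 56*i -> [-705, -649, -593, -537, -481]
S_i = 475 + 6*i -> [475, 481, 487, 493, 499]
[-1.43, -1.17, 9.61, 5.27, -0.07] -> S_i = Random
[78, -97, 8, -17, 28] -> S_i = Random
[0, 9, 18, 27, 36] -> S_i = 0 + 9*i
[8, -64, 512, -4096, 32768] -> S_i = 8*-8^i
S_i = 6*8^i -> [6, 48, 384, 3072, 24576]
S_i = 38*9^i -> [38, 342, 3078, 27702, 249318]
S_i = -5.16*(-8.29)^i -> [-5.16, 42.78, -354.62, 2939.77, -24370.69]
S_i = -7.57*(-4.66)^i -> [-7.57, 35.28, -164.39, 766.04, -3569.76]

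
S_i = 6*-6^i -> [6, -36, 216, -1296, 7776]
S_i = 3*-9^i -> [3, -27, 243, -2187, 19683]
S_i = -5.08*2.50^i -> [-5.08, -12.7, -31.75, -79.38, -198.44]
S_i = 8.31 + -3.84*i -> [8.31, 4.47, 0.63, -3.21, -7.05]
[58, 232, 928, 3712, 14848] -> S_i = 58*4^i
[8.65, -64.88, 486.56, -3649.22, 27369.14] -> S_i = 8.65*(-7.50)^i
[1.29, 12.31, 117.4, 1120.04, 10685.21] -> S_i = 1.29*9.54^i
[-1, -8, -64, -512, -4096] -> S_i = -1*8^i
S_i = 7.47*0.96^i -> [7.47, 7.17, 6.88, 6.61, 6.34]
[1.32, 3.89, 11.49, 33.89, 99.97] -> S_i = 1.32*2.95^i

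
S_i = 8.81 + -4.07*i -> [8.81, 4.74, 0.67, -3.4, -7.47]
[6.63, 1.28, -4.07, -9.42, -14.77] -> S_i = 6.63 + -5.35*i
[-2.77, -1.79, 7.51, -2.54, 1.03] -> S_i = Random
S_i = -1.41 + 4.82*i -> [-1.41, 3.41, 8.23, 13.05, 17.87]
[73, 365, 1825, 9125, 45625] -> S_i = 73*5^i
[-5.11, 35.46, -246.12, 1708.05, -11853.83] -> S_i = -5.11*(-6.94)^i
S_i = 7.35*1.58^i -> [7.35, 11.61, 18.35, 28.99, 45.81]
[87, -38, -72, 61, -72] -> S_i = Random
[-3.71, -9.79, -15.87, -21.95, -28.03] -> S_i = -3.71 + -6.08*i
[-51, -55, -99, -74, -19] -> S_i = Random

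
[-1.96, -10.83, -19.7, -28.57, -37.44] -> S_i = -1.96 + -8.87*i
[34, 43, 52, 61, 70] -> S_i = 34 + 9*i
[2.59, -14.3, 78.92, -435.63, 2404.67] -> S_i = 2.59*(-5.52)^i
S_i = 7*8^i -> [7, 56, 448, 3584, 28672]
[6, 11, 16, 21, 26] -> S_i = 6 + 5*i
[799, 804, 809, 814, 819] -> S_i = 799 + 5*i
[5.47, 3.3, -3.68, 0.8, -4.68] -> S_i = Random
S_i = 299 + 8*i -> [299, 307, 315, 323, 331]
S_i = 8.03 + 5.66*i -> [8.03, 13.69, 19.35, 25.01, 30.67]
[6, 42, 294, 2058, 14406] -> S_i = 6*7^i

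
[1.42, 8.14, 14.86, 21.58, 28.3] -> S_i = 1.42 + 6.72*i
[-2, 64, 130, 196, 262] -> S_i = -2 + 66*i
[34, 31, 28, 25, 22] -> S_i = 34 + -3*i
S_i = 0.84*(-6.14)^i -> [0.84, -5.16, 31.67, -194.44, 1193.86]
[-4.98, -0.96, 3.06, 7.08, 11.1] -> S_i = -4.98 + 4.02*i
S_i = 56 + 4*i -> [56, 60, 64, 68, 72]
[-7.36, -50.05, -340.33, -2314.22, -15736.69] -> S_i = -7.36*6.80^i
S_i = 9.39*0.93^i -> [9.39, 8.73, 8.12, 7.55, 7.02]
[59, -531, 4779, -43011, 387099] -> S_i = 59*-9^i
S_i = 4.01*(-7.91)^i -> [4.01, -31.72, 250.9, -1984.6, 15698.22]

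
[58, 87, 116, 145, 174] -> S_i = 58 + 29*i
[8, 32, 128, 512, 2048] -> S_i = 8*4^i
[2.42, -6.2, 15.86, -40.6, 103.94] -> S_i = 2.42*(-2.56)^i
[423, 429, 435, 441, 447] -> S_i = 423 + 6*i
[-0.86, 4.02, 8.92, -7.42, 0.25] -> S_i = Random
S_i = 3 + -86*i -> [3, -83, -169, -255, -341]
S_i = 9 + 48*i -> [9, 57, 105, 153, 201]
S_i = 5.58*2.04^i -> [5.58, 11.38, 23.22, 47.37, 96.64]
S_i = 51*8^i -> [51, 408, 3264, 26112, 208896]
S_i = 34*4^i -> [34, 136, 544, 2176, 8704]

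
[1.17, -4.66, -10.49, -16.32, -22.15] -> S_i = 1.17 + -5.83*i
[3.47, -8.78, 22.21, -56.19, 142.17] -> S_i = 3.47*(-2.53)^i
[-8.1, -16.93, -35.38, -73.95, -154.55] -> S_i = -8.10*2.09^i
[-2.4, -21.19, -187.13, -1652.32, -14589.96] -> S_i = -2.40*8.83^i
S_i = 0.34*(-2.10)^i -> [0.34, -0.71, 1.5, -3.15, 6.61]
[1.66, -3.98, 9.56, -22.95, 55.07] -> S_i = 1.66*(-2.40)^i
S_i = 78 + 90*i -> [78, 168, 258, 348, 438]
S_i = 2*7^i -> [2, 14, 98, 686, 4802]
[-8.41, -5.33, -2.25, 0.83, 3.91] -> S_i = -8.41 + 3.08*i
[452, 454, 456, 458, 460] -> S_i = 452 + 2*i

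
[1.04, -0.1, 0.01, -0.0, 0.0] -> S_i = 1.04*(-0.10)^i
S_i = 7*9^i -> [7, 63, 567, 5103, 45927]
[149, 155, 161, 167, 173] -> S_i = 149 + 6*i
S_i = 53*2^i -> [53, 106, 212, 424, 848]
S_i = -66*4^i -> [-66, -264, -1056, -4224, -16896]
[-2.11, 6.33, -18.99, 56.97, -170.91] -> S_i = -2.11*(-3.00)^i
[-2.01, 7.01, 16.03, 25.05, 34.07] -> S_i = -2.01 + 9.02*i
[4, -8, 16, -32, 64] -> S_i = 4*-2^i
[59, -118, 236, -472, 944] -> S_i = 59*-2^i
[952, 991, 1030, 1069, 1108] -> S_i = 952 + 39*i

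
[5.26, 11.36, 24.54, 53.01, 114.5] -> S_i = 5.26*2.16^i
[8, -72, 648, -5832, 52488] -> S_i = 8*-9^i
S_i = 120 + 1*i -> [120, 121, 122, 123, 124]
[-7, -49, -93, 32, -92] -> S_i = Random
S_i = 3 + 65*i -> [3, 68, 133, 198, 263]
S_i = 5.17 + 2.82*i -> [5.17, 7.99, 10.81, 13.63, 16.45]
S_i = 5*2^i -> [5, 10, 20, 40, 80]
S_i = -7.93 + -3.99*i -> [-7.93, -11.92, -15.91, -19.9, -23.89]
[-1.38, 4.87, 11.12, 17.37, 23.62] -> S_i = -1.38 + 6.25*i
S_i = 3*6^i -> [3, 18, 108, 648, 3888]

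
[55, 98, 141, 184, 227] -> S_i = 55 + 43*i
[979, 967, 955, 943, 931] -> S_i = 979 + -12*i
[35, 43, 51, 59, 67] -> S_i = 35 + 8*i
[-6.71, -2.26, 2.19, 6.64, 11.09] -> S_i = -6.71 + 4.45*i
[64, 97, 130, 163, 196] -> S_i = 64 + 33*i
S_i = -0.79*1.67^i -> [-0.79, -1.32, -2.2, -3.68, -6.14]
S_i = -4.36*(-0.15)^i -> [-4.36, 0.65, -0.1, 0.01, -0.0]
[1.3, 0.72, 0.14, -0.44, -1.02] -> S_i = 1.30 + -0.58*i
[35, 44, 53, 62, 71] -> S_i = 35 + 9*i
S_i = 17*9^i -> [17, 153, 1377, 12393, 111537]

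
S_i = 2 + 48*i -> [2, 50, 98, 146, 194]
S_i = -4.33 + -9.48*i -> [-4.33, -13.81, -23.29, -32.77, -42.25]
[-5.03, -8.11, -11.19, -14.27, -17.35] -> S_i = -5.03 + -3.08*i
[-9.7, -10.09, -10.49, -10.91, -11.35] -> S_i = -9.70*1.04^i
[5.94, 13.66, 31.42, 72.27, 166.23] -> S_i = 5.94*2.30^i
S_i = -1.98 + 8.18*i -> [-1.98, 6.2, 14.38, 22.56, 30.74]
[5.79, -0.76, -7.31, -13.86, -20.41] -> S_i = 5.79 + -6.55*i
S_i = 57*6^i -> [57, 342, 2052, 12312, 73872]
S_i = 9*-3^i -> [9, -27, 81, -243, 729]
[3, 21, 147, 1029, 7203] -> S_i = 3*7^i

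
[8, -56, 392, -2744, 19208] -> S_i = 8*-7^i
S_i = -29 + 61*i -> [-29, 32, 93, 154, 215]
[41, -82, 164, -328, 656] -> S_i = 41*-2^i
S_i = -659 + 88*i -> [-659, -571, -483, -395, -307]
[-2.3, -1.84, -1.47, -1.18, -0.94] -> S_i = -2.30*0.80^i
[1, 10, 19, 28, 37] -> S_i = 1 + 9*i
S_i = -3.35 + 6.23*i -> [-3.35, 2.88, 9.11, 15.34, 21.57]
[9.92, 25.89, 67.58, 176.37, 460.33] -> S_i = 9.92*2.61^i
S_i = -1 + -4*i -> [-1, -5, -9, -13, -17]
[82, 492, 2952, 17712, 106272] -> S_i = 82*6^i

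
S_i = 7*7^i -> [7, 49, 343, 2401, 16807]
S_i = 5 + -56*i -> [5, -51, -107, -163, -219]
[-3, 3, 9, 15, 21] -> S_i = -3 + 6*i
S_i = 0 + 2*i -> [0, 2, 4, 6, 8]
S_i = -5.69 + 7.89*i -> [-5.69, 2.2, 10.09, 17.98, 25.87]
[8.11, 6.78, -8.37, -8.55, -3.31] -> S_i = Random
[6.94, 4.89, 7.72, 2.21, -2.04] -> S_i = Random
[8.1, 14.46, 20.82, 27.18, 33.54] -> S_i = 8.10 + 6.36*i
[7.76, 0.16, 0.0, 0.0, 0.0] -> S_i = 7.76*0.02^i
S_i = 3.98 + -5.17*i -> [3.98, -1.19, -6.36, -11.53, -16.7]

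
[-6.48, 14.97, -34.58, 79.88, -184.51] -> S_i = -6.48*(-2.31)^i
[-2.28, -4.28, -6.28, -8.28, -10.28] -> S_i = -2.28 + -2.00*i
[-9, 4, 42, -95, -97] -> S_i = Random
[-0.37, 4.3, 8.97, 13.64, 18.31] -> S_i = -0.37 + 4.67*i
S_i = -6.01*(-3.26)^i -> [-6.01, 19.59, -63.87, 208.22, -678.8]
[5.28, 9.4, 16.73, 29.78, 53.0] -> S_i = 5.28*1.78^i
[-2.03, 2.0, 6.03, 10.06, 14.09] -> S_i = -2.03 + 4.03*i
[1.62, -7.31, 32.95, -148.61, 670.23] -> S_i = 1.62*(-4.51)^i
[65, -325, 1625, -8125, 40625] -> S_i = 65*-5^i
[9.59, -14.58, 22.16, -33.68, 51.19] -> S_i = 9.59*(-1.52)^i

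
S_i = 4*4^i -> [4, 16, 64, 256, 1024]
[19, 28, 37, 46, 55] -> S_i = 19 + 9*i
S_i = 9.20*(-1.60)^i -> [9.2, -14.72, 23.55, -37.68, 60.29]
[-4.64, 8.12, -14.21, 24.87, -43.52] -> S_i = -4.64*(-1.75)^i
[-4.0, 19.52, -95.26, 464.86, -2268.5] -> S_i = -4.00*(-4.88)^i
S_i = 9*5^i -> [9, 45, 225, 1125, 5625]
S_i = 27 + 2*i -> [27, 29, 31, 33, 35]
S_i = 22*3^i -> [22, 66, 198, 594, 1782]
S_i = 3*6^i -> [3, 18, 108, 648, 3888]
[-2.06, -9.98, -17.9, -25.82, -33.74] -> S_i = -2.06 + -7.92*i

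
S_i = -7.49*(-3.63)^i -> [-7.49, 27.19, -98.69, 358.26, -1300.49]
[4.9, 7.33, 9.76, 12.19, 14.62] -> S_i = 4.90 + 2.43*i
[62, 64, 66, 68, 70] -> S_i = 62 + 2*i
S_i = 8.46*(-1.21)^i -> [8.46, -10.24, 12.39, -14.99, 18.13]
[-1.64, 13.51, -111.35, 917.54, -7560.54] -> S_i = -1.64*(-8.24)^i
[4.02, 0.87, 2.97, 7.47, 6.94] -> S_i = Random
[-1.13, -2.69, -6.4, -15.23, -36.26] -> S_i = -1.13*2.38^i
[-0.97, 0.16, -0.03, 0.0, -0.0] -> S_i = -0.97*(-0.17)^i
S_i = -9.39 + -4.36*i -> [-9.39, -13.75, -18.11, -22.47, -26.83]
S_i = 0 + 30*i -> [0, 30, 60, 90, 120]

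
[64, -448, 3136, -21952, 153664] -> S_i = 64*-7^i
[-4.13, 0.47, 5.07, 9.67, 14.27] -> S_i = -4.13 + 4.60*i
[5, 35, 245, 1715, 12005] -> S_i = 5*7^i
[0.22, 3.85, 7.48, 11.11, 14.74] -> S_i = 0.22 + 3.63*i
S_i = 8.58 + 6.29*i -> [8.58, 14.87, 21.16, 27.45, 33.74]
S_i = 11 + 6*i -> [11, 17, 23, 29, 35]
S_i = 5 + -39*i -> [5, -34, -73, -112, -151]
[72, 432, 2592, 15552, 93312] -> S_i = 72*6^i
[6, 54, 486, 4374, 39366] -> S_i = 6*9^i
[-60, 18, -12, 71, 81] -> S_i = Random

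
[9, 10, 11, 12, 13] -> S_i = 9 + 1*i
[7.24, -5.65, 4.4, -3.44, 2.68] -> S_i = 7.24*(-0.78)^i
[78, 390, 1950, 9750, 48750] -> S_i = 78*5^i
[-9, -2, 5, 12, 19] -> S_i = -9 + 7*i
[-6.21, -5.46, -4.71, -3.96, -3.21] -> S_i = -6.21 + 0.75*i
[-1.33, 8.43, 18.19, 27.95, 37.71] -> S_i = -1.33 + 9.76*i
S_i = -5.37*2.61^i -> [-5.37, -14.02, -36.58, -95.48, -249.19]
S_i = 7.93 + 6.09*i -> [7.93, 14.02, 20.11, 26.2, 32.29]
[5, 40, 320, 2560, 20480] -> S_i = 5*8^i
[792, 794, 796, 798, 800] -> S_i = 792 + 2*i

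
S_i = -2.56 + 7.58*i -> [-2.56, 5.02, 12.6, 20.18, 27.76]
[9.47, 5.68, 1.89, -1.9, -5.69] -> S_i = 9.47 + -3.79*i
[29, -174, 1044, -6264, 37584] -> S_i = 29*-6^i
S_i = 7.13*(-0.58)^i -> [7.13, -4.14, 2.4, -1.39, 0.81]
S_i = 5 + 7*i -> [5, 12, 19, 26, 33]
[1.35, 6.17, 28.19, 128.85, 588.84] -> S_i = 1.35*4.57^i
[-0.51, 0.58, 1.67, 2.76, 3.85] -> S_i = -0.51 + 1.09*i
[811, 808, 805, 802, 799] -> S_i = 811 + -3*i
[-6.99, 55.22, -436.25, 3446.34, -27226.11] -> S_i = -6.99*(-7.90)^i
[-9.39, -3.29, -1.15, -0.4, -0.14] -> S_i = -9.39*0.35^i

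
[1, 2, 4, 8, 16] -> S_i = 1*2^i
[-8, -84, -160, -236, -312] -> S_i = -8 + -76*i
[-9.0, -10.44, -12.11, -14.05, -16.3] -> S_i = -9.00*1.16^i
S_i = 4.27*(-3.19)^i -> [4.27, -13.62, 43.45, -138.61, 442.17]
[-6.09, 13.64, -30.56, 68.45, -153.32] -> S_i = -6.09*(-2.24)^i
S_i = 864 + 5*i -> [864, 869, 874, 879, 884]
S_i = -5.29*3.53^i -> [-5.29, -18.67, -65.92, -232.69, -821.4]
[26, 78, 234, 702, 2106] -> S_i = 26*3^i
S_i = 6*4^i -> [6, 24, 96, 384, 1536]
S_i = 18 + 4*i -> [18, 22, 26, 30, 34]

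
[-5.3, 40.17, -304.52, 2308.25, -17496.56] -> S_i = -5.30*(-7.58)^i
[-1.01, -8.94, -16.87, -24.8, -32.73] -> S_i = -1.01 + -7.93*i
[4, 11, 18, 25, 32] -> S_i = 4 + 7*i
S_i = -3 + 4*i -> [-3, 1, 5, 9, 13]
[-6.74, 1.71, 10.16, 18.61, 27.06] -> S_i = -6.74 + 8.45*i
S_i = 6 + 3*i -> [6, 9, 12, 15, 18]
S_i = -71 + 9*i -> [-71, -62, -53, -44, -35]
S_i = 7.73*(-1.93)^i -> [7.73, -14.92, 28.79, -55.57, 107.25]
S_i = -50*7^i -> [-50, -350, -2450, -17150, -120050]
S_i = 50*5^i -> [50, 250, 1250, 6250, 31250]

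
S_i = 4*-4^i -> [4, -16, 64, -256, 1024]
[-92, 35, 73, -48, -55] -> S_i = Random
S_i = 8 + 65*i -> [8, 73, 138, 203, 268]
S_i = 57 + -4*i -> [57, 53, 49, 45, 41]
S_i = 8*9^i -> [8, 72, 648, 5832, 52488]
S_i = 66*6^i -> [66, 396, 2376, 14256, 85536]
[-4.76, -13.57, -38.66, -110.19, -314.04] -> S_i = -4.76*2.85^i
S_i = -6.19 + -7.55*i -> [-6.19, -13.74, -21.29, -28.84, -36.39]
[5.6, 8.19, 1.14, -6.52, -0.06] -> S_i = Random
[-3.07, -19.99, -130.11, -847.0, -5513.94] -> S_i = -3.07*6.51^i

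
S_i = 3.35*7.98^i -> [3.35, 26.73, 213.33, 1702.37, 13584.9]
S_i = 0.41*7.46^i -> [0.41, 3.06, 22.82, 170.22, 1269.81]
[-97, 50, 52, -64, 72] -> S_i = Random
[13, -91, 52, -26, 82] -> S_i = Random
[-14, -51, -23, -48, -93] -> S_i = Random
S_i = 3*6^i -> [3, 18, 108, 648, 3888]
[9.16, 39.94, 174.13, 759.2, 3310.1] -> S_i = 9.16*4.36^i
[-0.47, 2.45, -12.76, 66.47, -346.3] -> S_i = -0.47*(-5.21)^i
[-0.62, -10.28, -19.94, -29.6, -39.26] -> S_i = -0.62 + -9.66*i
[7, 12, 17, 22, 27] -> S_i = 7 + 5*i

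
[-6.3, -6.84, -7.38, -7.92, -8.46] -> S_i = -6.30 + -0.54*i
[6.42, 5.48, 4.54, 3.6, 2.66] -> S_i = 6.42 + -0.94*i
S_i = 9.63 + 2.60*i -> [9.63, 12.23, 14.83, 17.43, 20.03]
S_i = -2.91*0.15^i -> [-2.91, -0.44, -0.07, -0.01, -0.0]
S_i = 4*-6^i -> [4, -24, 144, -864, 5184]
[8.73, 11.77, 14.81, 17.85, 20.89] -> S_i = 8.73 + 3.04*i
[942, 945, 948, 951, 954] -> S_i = 942 + 3*i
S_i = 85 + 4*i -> [85, 89, 93, 97, 101]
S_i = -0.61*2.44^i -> [-0.61, -1.49, -3.63, -8.86, -21.62]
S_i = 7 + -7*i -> [7, 0, -7, -14, -21]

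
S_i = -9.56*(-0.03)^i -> [-9.56, 0.29, -0.01, 0.0, -0.0]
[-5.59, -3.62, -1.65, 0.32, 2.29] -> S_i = -5.59 + 1.97*i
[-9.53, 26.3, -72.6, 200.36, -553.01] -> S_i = -9.53*(-2.76)^i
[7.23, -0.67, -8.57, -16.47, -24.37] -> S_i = 7.23 + -7.90*i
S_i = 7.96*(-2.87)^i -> [7.96, -22.85, 65.57, -188.17, 540.06]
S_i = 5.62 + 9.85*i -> [5.62, 15.47, 25.32, 35.17, 45.02]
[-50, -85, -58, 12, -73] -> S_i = Random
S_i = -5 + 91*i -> [-5, 86, 177, 268, 359]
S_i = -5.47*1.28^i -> [-5.47, -7.0, -8.96, -11.47, -14.68]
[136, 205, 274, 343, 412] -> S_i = 136 + 69*i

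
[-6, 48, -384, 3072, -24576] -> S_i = -6*-8^i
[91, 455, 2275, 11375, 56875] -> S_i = 91*5^i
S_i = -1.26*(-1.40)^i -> [-1.26, 1.76, -2.47, 3.46, -4.84]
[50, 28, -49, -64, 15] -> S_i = Random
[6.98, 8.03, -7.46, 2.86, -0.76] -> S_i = Random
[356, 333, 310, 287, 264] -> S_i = 356 + -23*i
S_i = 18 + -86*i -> [18, -68, -154, -240, -326]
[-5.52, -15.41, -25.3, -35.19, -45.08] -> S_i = -5.52 + -9.89*i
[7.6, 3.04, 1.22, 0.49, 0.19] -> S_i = 7.60*0.40^i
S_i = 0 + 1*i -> [0, 1, 2, 3, 4]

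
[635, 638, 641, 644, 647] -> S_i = 635 + 3*i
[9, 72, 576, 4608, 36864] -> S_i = 9*8^i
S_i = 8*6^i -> [8, 48, 288, 1728, 10368]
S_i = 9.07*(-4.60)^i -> [9.07, -41.72, 191.92, -882.84, 4061.05]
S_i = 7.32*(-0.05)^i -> [7.32, -0.37, 0.02, -0.0, 0.0]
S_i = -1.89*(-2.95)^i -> [-1.89, 5.58, -16.45, 48.52, -143.14]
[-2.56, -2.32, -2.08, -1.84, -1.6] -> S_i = -2.56 + 0.24*i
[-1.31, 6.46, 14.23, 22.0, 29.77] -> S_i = -1.31 + 7.77*i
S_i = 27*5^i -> [27, 135, 675, 3375, 16875]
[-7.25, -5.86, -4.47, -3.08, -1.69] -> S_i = -7.25 + 1.39*i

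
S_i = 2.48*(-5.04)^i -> [2.48, -12.5, 63.0, -317.5, 1600.2]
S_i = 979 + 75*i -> [979, 1054, 1129, 1204, 1279]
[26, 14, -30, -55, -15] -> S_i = Random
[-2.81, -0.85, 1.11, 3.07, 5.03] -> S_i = -2.81 + 1.96*i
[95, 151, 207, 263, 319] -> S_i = 95 + 56*i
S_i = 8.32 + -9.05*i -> [8.32, -0.73, -9.78, -18.83, -27.88]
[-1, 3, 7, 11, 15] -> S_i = -1 + 4*i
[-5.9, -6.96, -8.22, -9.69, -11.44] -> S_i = -5.90*1.18^i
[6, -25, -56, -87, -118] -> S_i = 6 + -31*i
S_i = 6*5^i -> [6, 30, 150, 750, 3750]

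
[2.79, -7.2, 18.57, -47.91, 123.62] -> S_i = 2.79*(-2.58)^i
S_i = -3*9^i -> [-3, -27, -243, -2187, -19683]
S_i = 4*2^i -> [4, 8, 16, 32, 64]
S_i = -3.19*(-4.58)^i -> [-3.19, 14.61, -66.91, 306.47, -1403.63]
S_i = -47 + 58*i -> [-47, 11, 69, 127, 185]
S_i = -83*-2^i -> [-83, 166, -332, 664, -1328]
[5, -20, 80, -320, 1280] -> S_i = 5*-4^i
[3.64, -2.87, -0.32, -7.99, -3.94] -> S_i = Random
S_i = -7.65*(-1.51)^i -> [-7.65, 11.55, -17.44, 26.34, -39.77]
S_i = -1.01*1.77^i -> [-1.01, -1.79, -3.16, -5.6, -9.91]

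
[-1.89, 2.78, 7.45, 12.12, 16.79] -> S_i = -1.89 + 4.67*i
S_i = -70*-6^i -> [-70, 420, -2520, 15120, -90720]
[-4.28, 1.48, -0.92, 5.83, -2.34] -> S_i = Random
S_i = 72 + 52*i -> [72, 124, 176, 228, 280]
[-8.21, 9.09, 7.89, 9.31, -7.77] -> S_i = Random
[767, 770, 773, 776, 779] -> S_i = 767 + 3*i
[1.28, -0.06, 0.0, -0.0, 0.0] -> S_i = 1.28*(-0.05)^i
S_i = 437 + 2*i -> [437, 439, 441, 443, 445]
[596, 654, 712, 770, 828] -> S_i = 596 + 58*i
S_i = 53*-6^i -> [53, -318, 1908, -11448, 68688]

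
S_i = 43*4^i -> [43, 172, 688, 2752, 11008]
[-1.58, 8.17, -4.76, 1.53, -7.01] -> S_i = Random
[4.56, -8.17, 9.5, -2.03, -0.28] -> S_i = Random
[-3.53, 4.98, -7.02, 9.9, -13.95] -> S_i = -3.53*(-1.41)^i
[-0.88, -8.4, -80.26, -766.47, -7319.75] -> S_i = -0.88*9.55^i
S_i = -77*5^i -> [-77, -385, -1925, -9625, -48125]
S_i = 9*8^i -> [9, 72, 576, 4608, 36864]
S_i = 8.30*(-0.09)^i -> [8.3, -0.75, 0.07, -0.01, 0.0]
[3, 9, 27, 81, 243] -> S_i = 3*3^i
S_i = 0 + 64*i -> [0, 64, 128, 192, 256]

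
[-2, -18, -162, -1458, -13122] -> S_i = -2*9^i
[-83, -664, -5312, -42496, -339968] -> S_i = -83*8^i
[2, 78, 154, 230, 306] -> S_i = 2 + 76*i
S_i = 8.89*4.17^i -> [8.89, 37.07, 154.59, 644.63, 2688.1]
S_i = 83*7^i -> [83, 581, 4067, 28469, 199283]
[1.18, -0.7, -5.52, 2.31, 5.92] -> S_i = Random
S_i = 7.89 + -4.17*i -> [7.89, 3.72, -0.45, -4.62, -8.79]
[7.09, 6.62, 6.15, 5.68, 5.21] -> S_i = 7.09 + -0.47*i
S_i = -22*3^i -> [-22, -66, -198, -594, -1782]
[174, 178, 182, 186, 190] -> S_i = 174 + 4*i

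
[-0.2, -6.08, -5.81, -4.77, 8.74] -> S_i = Random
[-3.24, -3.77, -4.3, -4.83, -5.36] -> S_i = -3.24 + -0.53*i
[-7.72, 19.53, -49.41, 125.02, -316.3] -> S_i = -7.72*(-2.53)^i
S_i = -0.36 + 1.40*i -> [-0.36, 1.04, 2.44, 3.84, 5.24]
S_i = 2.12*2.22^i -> [2.12, 4.71, 10.45, 23.2, 51.49]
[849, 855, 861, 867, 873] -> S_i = 849 + 6*i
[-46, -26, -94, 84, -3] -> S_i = Random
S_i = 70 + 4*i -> [70, 74, 78, 82, 86]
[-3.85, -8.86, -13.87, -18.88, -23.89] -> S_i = -3.85 + -5.01*i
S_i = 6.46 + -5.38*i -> [6.46, 1.08, -4.3, -9.68, -15.06]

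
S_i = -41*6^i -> [-41, -246, -1476, -8856, -53136]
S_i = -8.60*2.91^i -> [-8.6, -25.03, -72.83, -211.92, -616.69]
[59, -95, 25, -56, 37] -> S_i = Random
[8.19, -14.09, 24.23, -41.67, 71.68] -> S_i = 8.19*(-1.72)^i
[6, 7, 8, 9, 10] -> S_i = 6 + 1*i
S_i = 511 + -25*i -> [511, 486, 461, 436, 411]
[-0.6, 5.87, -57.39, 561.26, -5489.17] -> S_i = -0.60*(-9.78)^i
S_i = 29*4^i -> [29, 116, 464, 1856, 7424]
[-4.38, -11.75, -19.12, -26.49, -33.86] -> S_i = -4.38 + -7.37*i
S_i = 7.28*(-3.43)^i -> [7.28, -24.97, 85.65, -293.77, 1007.65]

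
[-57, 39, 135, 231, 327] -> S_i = -57 + 96*i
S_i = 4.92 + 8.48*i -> [4.92, 13.4, 21.88, 30.36, 38.84]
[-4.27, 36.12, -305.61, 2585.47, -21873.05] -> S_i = -4.27*(-8.46)^i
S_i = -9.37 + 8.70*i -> [-9.37, -0.67, 8.03, 16.73, 25.43]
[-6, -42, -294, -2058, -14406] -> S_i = -6*7^i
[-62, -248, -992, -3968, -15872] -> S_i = -62*4^i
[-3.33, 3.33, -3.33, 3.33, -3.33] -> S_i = -3.33*(-1.00)^i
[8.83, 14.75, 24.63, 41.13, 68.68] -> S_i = 8.83*1.67^i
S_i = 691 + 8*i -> [691, 699, 707, 715, 723]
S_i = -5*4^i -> [-5, -20, -80, -320, -1280]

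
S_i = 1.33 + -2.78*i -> [1.33, -1.45, -4.23, -7.01, -9.79]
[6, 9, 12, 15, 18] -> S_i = 6 + 3*i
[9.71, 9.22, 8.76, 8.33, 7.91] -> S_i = 9.71*0.95^i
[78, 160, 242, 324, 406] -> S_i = 78 + 82*i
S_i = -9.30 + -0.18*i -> [-9.3, -9.48, -9.66, -9.84, -10.02]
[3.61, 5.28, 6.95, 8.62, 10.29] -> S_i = 3.61 + 1.67*i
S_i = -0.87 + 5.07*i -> [-0.87, 4.2, 9.27, 14.34, 19.41]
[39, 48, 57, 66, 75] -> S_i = 39 + 9*i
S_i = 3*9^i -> [3, 27, 243, 2187, 19683]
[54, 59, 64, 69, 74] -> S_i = 54 + 5*i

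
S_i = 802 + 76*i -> [802, 878, 954, 1030, 1106]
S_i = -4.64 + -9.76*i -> [-4.64, -14.4, -24.16, -33.92, -43.68]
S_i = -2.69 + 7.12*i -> [-2.69, 4.43, 11.55, 18.67, 25.79]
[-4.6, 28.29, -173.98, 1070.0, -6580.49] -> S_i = -4.60*(-6.15)^i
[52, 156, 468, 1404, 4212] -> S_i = 52*3^i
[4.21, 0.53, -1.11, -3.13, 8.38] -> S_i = Random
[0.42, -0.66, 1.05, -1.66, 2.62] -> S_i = 0.42*(-1.58)^i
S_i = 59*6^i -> [59, 354, 2124, 12744, 76464]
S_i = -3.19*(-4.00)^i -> [-3.19, 12.76, -51.04, 204.16, -816.64]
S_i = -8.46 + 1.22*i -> [-8.46, -7.24, -6.02, -4.8, -3.58]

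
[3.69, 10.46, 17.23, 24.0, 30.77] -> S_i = 3.69 + 6.77*i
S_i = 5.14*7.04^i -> [5.14, 36.19, 254.75, 1793.42, 12625.65]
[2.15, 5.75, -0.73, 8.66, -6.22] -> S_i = Random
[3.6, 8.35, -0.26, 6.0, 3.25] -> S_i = Random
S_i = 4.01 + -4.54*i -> [4.01, -0.53, -5.07, -9.61, -14.15]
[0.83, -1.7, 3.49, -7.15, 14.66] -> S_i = 0.83*(-2.05)^i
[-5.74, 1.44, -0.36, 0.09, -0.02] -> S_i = -5.74*(-0.25)^i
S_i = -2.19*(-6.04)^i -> [-2.19, 13.23, -79.89, 482.56, -2914.69]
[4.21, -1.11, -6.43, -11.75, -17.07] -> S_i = 4.21 + -5.32*i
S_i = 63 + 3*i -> [63, 66, 69, 72, 75]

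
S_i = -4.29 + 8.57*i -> [-4.29, 4.28, 12.85, 21.42, 29.99]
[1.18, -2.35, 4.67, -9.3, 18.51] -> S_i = 1.18*(-1.99)^i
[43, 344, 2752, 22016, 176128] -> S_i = 43*8^i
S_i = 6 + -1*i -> [6, 5, 4, 3, 2]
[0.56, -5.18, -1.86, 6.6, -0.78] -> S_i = Random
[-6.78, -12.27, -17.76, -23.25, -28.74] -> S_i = -6.78 + -5.49*i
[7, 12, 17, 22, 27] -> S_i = 7 + 5*i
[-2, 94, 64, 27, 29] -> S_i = Random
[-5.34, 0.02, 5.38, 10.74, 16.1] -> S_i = -5.34 + 5.36*i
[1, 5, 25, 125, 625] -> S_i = 1*5^i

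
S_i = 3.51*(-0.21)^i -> [3.51, -0.74, 0.15, -0.03, 0.01]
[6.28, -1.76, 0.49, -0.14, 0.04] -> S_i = 6.28*(-0.28)^i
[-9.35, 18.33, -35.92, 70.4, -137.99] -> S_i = -9.35*(-1.96)^i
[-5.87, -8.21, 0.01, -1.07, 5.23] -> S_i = Random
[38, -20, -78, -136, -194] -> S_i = 38 + -58*i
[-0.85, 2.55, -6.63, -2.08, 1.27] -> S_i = Random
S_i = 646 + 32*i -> [646, 678, 710, 742, 774]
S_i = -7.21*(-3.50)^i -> [-7.21, 25.24, -88.32, 309.13, -1081.95]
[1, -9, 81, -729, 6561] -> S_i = 1*-9^i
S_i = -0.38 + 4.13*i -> [-0.38, 3.75, 7.88, 12.01, 16.14]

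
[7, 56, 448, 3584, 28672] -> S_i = 7*8^i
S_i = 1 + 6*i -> [1, 7, 13, 19, 25]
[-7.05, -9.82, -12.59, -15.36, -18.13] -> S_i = -7.05 + -2.77*i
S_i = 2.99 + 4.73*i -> [2.99, 7.72, 12.45, 17.18, 21.91]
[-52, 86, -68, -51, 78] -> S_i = Random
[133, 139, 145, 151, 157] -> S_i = 133 + 6*i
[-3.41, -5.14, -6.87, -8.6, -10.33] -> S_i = -3.41 + -1.73*i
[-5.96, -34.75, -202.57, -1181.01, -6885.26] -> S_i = -5.96*5.83^i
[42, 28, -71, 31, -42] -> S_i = Random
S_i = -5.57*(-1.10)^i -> [-5.57, 6.13, -6.74, 7.41, -8.16]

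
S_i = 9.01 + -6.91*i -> [9.01, 2.1, -4.81, -11.72, -18.63]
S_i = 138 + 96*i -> [138, 234, 330, 426, 522]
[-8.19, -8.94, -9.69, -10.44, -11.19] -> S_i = -8.19 + -0.75*i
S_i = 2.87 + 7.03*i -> [2.87, 9.9, 16.93, 23.96, 30.99]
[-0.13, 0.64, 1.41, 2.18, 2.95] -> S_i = -0.13 + 0.77*i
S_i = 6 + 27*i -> [6, 33, 60, 87, 114]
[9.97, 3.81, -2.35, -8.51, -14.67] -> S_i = 9.97 + -6.16*i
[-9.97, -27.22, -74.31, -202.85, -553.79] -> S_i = -9.97*2.73^i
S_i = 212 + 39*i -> [212, 251, 290, 329, 368]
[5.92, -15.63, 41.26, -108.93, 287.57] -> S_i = 5.92*(-2.64)^i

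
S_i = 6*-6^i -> [6, -36, 216, -1296, 7776]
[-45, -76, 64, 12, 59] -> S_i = Random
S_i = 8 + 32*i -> [8, 40, 72, 104, 136]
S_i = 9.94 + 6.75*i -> [9.94, 16.69, 23.44, 30.19, 36.94]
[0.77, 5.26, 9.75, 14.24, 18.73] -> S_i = 0.77 + 4.49*i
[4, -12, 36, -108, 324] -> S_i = 4*-3^i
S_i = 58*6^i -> [58, 348, 2088, 12528, 75168]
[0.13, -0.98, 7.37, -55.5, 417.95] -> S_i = 0.13*(-7.53)^i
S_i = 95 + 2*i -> [95, 97, 99, 101, 103]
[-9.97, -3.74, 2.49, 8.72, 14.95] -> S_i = -9.97 + 6.23*i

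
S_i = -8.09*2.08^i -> [-8.09, -16.83, -35.0, -72.8, -151.43]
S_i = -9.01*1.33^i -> [-9.01, -11.98, -15.94, -21.2, -28.19]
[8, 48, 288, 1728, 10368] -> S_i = 8*6^i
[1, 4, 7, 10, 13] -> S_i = 1 + 3*i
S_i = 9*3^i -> [9, 27, 81, 243, 729]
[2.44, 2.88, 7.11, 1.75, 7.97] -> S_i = Random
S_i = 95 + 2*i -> [95, 97, 99, 101, 103]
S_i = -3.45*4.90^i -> [-3.45, -16.9, -82.83, -405.89, -1988.86]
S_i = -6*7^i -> [-6, -42, -294, -2058, -14406]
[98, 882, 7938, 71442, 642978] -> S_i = 98*9^i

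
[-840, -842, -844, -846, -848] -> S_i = -840 + -2*i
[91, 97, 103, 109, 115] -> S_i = 91 + 6*i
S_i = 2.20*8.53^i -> [2.2, 18.77, 160.07, 1365.43, 11647.13]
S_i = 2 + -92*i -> [2, -90, -182, -274, -366]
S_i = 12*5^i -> [12, 60, 300, 1500, 7500]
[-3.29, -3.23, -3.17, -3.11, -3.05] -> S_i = -3.29 + 0.06*i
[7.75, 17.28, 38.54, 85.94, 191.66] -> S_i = 7.75*2.23^i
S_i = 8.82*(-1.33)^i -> [8.82, -11.73, 15.6, -20.75, 27.6]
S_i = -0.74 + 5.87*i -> [-0.74, 5.13, 11.0, 16.87, 22.74]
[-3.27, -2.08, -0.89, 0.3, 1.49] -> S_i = -3.27 + 1.19*i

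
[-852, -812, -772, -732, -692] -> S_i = -852 + 40*i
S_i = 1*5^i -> [1, 5, 25, 125, 625]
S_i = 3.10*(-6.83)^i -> [3.1, -21.17, 144.61, -987.7, 6745.97]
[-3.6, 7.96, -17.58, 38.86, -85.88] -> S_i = -3.60*(-2.21)^i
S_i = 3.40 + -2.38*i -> [3.4, 1.02, -1.36, -3.74, -6.12]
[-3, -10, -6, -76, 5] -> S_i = Random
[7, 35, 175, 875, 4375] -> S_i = 7*5^i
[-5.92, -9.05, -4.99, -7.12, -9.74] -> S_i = Random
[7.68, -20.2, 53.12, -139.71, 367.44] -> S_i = 7.68*(-2.63)^i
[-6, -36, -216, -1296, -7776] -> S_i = -6*6^i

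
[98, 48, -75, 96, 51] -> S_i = Random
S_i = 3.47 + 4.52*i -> [3.47, 7.99, 12.51, 17.03, 21.55]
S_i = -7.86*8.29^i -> [-7.86, -65.16, -540.17, -4478.02, -37122.8]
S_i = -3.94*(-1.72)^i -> [-3.94, 6.78, -11.66, 20.05, -34.48]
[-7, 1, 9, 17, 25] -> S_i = -7 + 8*i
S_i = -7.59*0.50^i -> [-7.59, -3.8, -1.9, -0.95, -0.47]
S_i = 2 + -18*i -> [2, -16, -34, -52, -70]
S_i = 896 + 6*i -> [896, 902, 908, 914, 920]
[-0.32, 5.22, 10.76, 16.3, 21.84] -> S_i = -0.32 + 5.54*i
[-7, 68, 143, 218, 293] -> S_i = -7 + 75*i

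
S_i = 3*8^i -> [3, 24, 192, 1536, 12288]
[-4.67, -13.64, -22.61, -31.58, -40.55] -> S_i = -4.67 + -8.97*i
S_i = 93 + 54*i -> [93, 147, 201, 255, 309]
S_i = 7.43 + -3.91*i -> [7.43, 3.52, -0.39, -4.3, -8.21]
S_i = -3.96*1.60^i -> [-3.96, -6.34, -10.14, -16.22, -25.95]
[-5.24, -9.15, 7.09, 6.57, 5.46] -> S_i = Random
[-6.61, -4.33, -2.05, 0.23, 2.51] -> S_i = -6.61 + 2.28*i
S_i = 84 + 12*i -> [84, 96, 108, 120, 132]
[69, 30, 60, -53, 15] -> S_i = Random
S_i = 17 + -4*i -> [17, 13, 9, 5, 1]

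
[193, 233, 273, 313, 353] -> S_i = 193 + 40*i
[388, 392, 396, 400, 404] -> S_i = 388 + 4*i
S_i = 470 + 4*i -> [470, 474, 478, 482, 486]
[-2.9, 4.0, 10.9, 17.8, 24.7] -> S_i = -2.90 + 6.90*i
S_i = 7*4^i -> [7, 28, 112, 448, 1792]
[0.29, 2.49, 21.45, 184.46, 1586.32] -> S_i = 0.29*8.60^i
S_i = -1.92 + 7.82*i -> [-1.92, 5.9, 13.72, 21.54, 29.36]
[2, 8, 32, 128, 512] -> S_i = 2*4^i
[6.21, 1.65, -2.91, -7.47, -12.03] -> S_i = 6.21 + -4.56*i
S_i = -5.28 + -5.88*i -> [-5.28, -11.16, -17.04, -22.92, -28.8]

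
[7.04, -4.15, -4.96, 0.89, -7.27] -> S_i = Random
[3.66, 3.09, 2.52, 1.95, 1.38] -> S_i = 3.66 + -0.57*i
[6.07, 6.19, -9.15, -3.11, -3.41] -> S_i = Random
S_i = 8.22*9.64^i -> [8.22, 79.24, 763.88, 7363.82, 70987.18]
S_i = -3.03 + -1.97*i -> [-3.03, -5.0, -6.97, -8.94, -10.91]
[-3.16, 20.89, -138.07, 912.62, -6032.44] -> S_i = -3.16*(-6.61)^i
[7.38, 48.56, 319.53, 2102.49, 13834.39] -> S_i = 7.38*6.58^i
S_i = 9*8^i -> [9, 72, 576, 4608, 36864]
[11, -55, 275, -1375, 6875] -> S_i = 11*-5^i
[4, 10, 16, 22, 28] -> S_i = 4 + 6*i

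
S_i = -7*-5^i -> [-7, 35, -175, 875, -4375]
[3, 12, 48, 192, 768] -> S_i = 3*4^i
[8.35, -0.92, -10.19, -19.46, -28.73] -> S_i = 8.35 + -9.27*i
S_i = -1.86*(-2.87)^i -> [-1.86, 5.34, -15.32, 43.97, -126.19]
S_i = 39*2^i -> [39, 78, 156, 312, 624]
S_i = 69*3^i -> [69, 207, 621, 1863, 5589]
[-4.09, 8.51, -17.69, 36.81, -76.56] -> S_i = -4.09*(-2.08)^i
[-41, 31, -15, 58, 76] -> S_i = Random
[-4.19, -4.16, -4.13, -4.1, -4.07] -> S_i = -4.19 + 0.03*i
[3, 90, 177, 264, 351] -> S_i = 3 + 87*i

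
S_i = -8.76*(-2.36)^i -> [-8.76, 20.67, -48.79, 115.14, -271.74]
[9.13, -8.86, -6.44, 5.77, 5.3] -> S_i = Random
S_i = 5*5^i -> [5, 25, 125, 625, 3125]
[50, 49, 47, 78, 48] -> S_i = Random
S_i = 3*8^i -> [3, 24, 192, 1536, 12288]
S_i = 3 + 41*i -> [3, 44, 85, 126, 167]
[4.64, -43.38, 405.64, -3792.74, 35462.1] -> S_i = 4.64*(-9.35)^i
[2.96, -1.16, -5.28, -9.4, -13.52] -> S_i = 2.96 + -4.12*i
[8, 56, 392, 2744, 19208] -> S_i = 8*7^i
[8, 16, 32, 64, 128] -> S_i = 8*2^i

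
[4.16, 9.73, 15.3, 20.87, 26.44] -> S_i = 4.16 + 5.57*i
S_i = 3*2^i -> [3, 6, 12, 24, 48]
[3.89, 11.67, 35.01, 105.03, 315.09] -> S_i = 3.89*3.00^i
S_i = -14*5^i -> [-14, -70, -350, -1750, -8750]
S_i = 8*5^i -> [8, 40, 200, 1000, 5000]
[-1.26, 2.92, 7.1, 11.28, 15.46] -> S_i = -1.26 + 4.18*i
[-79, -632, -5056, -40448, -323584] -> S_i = -79*8^i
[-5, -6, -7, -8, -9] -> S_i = -5 + -1*i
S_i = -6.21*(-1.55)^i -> [-6.21, 9.63, -14.92, 23.13, -35.84]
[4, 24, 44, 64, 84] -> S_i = 4 + 20*i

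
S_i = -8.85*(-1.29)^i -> [-8.85, 11.42, -14.73, 19.0, -24.51]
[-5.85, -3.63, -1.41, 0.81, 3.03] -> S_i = -5.85 + 2.22*i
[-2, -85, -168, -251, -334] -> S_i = -2 + -83*i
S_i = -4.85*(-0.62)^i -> [-4.85, 3.01, -1.86, 1.16, -0.72]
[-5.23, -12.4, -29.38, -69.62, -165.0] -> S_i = -5.23*2.37^i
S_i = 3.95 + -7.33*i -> [3.95, -3.38, -10.71, -18.04, -25.37]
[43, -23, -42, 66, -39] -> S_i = Random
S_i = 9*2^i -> [9, 18, 36, 72, 144]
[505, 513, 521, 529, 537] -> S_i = 505 + 8*i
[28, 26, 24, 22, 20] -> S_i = 28 + -2*i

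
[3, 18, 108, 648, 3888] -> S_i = 3*6^i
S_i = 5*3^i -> [5, 15, 45, 135, 405]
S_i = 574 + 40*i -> [574, 614, 654, 694, 734]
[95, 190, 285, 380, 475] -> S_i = 95 + 95*i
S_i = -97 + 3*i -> [-97, -94, -91, -88, -85]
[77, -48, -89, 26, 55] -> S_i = Random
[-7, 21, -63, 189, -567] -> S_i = -7*-3^i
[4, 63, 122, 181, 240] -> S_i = 4 + 59*i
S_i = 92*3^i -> [92, 276, 828, 2484, 7452]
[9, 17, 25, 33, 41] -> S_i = 9 + 8*i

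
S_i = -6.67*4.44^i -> [-6.67, -29.61, -131.49, -583.81, -2592.14]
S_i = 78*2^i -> [78, 156, 312, 624, 1248]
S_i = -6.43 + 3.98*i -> [-6.43, -2.45, 1.53, 5.51, 9.49]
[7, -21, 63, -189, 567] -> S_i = 7*-3^i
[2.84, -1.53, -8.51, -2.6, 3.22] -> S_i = Random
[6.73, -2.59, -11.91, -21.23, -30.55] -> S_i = 6.73 + -9.32*i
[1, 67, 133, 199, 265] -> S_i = 1 + 66*i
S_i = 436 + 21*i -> [436, 457, 478, 499, 520]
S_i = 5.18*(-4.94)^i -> [5.18, -25.59, 126.41, -624.47, 3084.87]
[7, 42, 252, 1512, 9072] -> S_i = 7*6^i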